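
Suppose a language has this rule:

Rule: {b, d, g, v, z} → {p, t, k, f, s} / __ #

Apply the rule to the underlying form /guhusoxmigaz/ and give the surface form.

guhusoxmigas

/z/ is a voiced obstruent in word-final position, so it devoices to [s].
The other instances of /g/ do not occur in the required environment and remain unchanged.
Surface form: [guhusoxmigas].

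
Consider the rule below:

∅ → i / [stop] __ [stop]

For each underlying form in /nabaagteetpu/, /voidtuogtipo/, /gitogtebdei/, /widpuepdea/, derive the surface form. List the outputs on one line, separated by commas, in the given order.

/nabaagteetpu/: /g/ and /t/ form a stop–stop cluster, so [i] is inserted between them. /t/ and /p/ form a stop–stop cluster, so [i] is inserted between them. → [nabaagiteetipu].
/voidtuogtipo/: /d/ and /t/ form a stop–stop cluster, so [i] is inserted between them. /g/ and /t/ form a stop–stop cluster, so [i] is inserted between them. → [voidituogitipo].
/gitogtebdei/: /g/ and /t/ form a stop–stop cluster, so [i] is inserted between them. /b/ and /d/ form a stop–stop cluster, so [i] is inserted between them. → [gitogitebidei].
/widpuepdea/: /d/ and /p/ form a stop–stop cluster, so [i] is inserted between them. /p/ and /d/ form a stop–stop cluster, so [i] is inserted between them. → [widipuepidea].

nabaagiteetipu, voidituogitipo, gitogitebidei, widipuepidea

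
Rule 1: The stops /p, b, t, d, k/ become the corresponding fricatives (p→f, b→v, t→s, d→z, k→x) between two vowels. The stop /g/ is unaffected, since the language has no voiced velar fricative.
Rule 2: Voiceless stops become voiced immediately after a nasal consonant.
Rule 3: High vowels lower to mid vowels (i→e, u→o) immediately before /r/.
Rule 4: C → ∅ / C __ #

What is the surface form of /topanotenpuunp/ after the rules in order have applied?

tofanosenbuun

Rule 1 (intervocalic spirantization): /p/ is a stop between vowels /o/ and /a/, so it spirantizes to the fricative [f]. /t/ is a stop between vowels /o/ and /e/, so it spirantizes to the fricative [s]. /topanotenpuunp/ → tofanosenpuunp.
Rule 2 (post-nasal voicing): /p/ is a voiceless stop immediately after the nasal /n/, so it voices to [b]. /p/ is a voiceless stop immediately after the nasal /n/, so it voices to [b]. /tofanosenpuunp/ → tofanosenbuunb.
Rule 3 (pre-rhotic lowering): no segment meets the environment; /tofanosenbuunb/ is unchanged.
Rule 4 (final cluster simplification): /b/ is the second consonant of a word-final cluster /nb/, so it deletes. /tofanosenbuunb/ → tofanosenbuun.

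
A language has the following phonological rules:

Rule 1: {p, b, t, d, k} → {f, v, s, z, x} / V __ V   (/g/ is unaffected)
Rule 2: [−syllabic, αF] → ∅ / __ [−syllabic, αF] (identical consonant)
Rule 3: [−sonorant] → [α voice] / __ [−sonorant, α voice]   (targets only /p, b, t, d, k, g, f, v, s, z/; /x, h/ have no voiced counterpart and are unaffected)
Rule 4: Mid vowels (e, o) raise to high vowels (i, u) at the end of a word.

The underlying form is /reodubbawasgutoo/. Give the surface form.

Rule 1 (intervocalic spirantization): /d/ is a stop between vowels /o/ and /u/, so it spirantizes to the fricative [z]. /t/ is a stop between vowels /u/ and /o/, so it spirantizes to the fricative [s]. /reodubbawasgutoo/ → reozubbawasgusoo.
Rule 2 (degemination): /bb/ is a geminate; the first /b/ deletes. /reozubbawasgusoo/ → reozubawasgusoo.
Rule 3 (regressive voicing assimilation): /s/ precedes the voiced obstruent /g/, so it voices to [z] by assimilation. /reozubawasgusoo/ → reozubawazgusoo.
Rule 4 (final vowel raising): /o/ is a mid vowel in word-final position, so it raises to [u]. /reozubawazgusoo/ → reozubawazgusou.

reozubawazgusou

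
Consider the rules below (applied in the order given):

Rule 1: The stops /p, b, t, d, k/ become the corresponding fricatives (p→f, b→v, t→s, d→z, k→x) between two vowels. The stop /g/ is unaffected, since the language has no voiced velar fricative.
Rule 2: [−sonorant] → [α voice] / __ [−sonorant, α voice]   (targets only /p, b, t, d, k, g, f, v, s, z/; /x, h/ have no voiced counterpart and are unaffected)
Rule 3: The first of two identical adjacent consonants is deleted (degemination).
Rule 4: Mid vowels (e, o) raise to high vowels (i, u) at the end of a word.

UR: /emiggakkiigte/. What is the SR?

Rule 1 (intervocalic spirantization): no segment meets the environment; /emiggakkiigte/ is unchanged.
Rule 2 (regressive voicing assimilation): /g/ precedes the voiceless obstruent /t/, so it devoices to [k] by assimilation. /emiggakkiigte/ → emiggakkiikte.
Rule 3 (degemination): /gg/ is a geminate; the first /g/ deletes. /kk/ is a geminate; the first /k/ deletes. /emiggakkiikte/ → emigakiikte.
Rule 4 (final vowel raising): /e/ is a mid vowel in word-final position, so it raises to [i]. /emigakiikte/ → emigakiikti.

emigakiikti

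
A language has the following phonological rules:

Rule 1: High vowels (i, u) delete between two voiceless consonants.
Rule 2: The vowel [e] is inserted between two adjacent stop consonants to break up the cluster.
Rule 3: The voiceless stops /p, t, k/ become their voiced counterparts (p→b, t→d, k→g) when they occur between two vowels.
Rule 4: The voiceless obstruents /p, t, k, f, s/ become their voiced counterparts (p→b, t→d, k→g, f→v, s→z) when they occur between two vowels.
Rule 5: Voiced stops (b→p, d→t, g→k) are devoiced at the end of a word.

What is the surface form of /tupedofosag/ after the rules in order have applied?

Rule 1 (high vowel syncope): /u/ is a high vowel flanked by voiceless consonants /t/ and /p/, so it deletes. /tupedofosag/ → tpedofosag.
Rule 2 (stop-cluster e-epenthesis): /t/ and /p/ form a stop–stop cluster, so [e] is inserted between them. /tpedofosag/ → tepedofosag.
Rule 3 (intervocalic voicing): /p/ is a voiceless stop between vowels /e/ and /e/, so it voices to [b]. /tepedofosag/ → tebedofosag.
Rule 4 (intervocalic voicing): /f/ is a voiceless obstruent between vowels /o/ and /o/, so it voices to [v]. /s/ is a voiceless obstruent between vowels /o/ and /a/, so it voices to [z]. /tebedofosag/ → tebedovozag.
Rule 5 (final devoicing): /g/ is a voiced stop in word-final position, so it devoices to [k]. /tebedovozag/ → tebedovozak.

tebedovozak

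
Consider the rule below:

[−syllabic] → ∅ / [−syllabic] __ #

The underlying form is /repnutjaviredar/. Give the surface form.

repnutjaviredar

No segment of /repnutjaviredar/ meets the structural description of the rule, so the form surfaces unchanged.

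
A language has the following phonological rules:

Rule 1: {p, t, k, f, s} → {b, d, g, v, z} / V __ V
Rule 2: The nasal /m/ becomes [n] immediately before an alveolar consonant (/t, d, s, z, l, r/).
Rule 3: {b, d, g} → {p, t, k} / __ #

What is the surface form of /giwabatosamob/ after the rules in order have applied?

giwabadozamop

Rule 1 (intervocalic voicing): /t/ is a voiceless obstruent between vowels /a/ and /o/, so it voices to [d]. /s/ is a voiceless obstruent between vowels /o/ and /a/, so it voices to [z]. /giwabatosamob/ → giwabadozamob.
Rule 2 (nasal place assimilation): no segment meets the environment; /giwabadozamob/ is unchanged.
Rule 3 (final devoicing): /b/ is a voiced stop in word-final position, so it devoices to [p]. /giwabadozamob/ → giwabadozamop.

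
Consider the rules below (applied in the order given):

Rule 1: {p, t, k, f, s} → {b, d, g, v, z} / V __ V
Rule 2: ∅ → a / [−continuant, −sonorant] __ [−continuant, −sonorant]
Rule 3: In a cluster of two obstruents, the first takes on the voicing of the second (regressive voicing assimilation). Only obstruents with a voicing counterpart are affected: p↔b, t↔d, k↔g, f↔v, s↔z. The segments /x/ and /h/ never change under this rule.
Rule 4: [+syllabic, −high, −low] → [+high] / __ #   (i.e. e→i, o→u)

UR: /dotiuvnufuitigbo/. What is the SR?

dodiuvnuvuidigabu

Rule 1 (intervocalic voicing): /t/ is a voiceless obstruent between vowels /o/ and /i/, so it voices to [d]. /f/ is a voiceless obstruent between vowels /u/ and /u/, so it voices to [v]. /t/ is a voiceless obstruent between vowels /i/ and /i/, so it voices to [d]. /dotiuvnufuitigbo/ → dodiuvnuvuidigbo.
Rule 2 (stop-cluster a-epenthesis): /g/ and /b/ form a stop–stop cluster, so [a] is inserted between them. /dodiuvnuvuidigbo/ → dodiuvnuvuidigabo.
Rule 3 (regressive voicing assimilation): no segment meets the environment; /dodiuvnuvuidigabo/ is unchanged.
Rule 4 (final vowel raising): /o/ is a mid vowel in word-final position, so it raises to [u]. /dodiuvnuvuidigabo/ → dodiuvnuvuidigabu.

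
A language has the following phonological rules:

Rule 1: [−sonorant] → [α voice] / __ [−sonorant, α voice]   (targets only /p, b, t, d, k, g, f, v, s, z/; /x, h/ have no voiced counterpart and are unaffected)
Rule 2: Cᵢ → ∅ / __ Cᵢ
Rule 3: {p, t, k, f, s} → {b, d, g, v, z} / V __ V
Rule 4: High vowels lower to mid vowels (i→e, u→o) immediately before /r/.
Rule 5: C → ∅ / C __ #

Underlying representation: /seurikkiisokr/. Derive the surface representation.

Rule 1 (regressive voicing assimilation): no segment meets the environment; /seurikkiisokr/ is unchanged.
Rule 2 (degemination): /kk/ is a geminate; the first /k/ deletes. /seurikkiisokr/ → seurikiisokr.
Rule 3 (intervocalic voicing): /k/ is a voiceless obstruent between vowels /i/ and /i/, so it voices to [g]. /s/ is a voiceless obstruent between vowels /i/ and /o/, so it voices to [z]. /seurikiisokr/ → seurigiizokr.
Rule 4 (pre-rhotic lowering): /u/ is a high vowel immediately before /r/, so it lowers to [o]. /seurigiizokr/ → seorigiizokr.
Rule 5 (final cluster simplification): /r/ is the second consonant of a word-final cluster /kr/, so it deletes. /seorigiizokr/ → seorigiizok.

seorigiizok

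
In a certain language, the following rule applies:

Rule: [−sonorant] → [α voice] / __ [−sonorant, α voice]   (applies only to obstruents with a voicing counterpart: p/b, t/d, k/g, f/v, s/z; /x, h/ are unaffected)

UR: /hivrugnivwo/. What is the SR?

No segment of /hivrugnivwo/ meets the structural description of the rule, so the form surfaces unchanged.

hivrugnivwo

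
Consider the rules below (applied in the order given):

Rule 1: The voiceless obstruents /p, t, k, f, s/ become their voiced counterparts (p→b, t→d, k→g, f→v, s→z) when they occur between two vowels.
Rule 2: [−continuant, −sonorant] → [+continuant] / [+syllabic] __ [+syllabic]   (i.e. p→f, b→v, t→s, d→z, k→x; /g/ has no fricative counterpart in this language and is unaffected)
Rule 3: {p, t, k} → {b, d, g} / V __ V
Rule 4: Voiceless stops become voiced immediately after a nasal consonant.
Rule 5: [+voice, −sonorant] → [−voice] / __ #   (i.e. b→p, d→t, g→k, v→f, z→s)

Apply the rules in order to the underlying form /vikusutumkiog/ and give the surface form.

Rule 1 (intervocalic voicing): /k/ is a voiceless obstruent between vowels /i/ and /u/, so it voices to [g]. /s/ is a voiceless obstruent between vowels /u/ and /u/, so it voices to [z]. /t/ is a voiceless obstruent between vowels /u/ and /u/, so it voices to [d]. /vikusutumkiog/ → viguzudumkiog.
Rule 2 (intervocalic spirantization): /d/ is a stop between vowels /u/ and /u/, so it spirantizes to the fricative [z]. /viguzudumkiog/ → viguzuzumkiog.
Rule 3 (intervocalic voicing): no segment meets the environment; /viguzuzumkiog/ is unchanged.
Rule 4 (post-nasal voicing): /k/ is a voiceless stop immediately after the nasal /m/, so it voices to [g]. /viguzuzumkiog/ → viguzuzumgiog.
Rule 5 (final devoicing): /g/ is a voiced obstruent in word-final position, so it devoices to [k]. /viguzuzumgiog/ → viguzuzumgiok.

viguzuzumgiok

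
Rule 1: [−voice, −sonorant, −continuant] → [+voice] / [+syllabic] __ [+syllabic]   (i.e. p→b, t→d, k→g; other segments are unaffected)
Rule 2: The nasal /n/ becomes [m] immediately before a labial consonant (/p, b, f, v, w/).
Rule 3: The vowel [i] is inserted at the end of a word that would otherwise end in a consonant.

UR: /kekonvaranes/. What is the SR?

kegomvaranesi

Rule 1 (intervocalic voicing): /k/ is a voiceless stop between vowels /e/ and /o/, so it voices to [g]. /kekonvaranes/ → kegonvaranes.
Rule 2 (nasal place assimilation): /n/ precedes the labial consonant /v/, so it assimilates in place to [m]. /kegonvaranes/ → kegomvaranes.
Rule 3 (final i-epenthesis): the form ends in the consonant /s/, so [i] is inserted word-finally. /kegomvaranes/ → kegomvaranesi.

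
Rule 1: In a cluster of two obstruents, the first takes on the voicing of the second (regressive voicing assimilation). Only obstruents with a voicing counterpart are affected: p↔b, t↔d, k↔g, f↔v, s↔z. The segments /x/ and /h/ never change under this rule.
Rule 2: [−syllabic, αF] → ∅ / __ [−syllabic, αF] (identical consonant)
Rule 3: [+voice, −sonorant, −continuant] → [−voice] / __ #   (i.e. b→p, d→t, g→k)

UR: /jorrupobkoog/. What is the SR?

jorupopkook

Rule 1 (regressive voicing assimilation): /b/ precedes the voiceless obstruent /k/, so it devoices to [p] by assimilation. /jorrupobkoog/ → jorrupopkoog.
Rule 2 (degemination): /rr/ is a geminate; the first /r/ deletes. /jorrupopkoog/ → jorupopkoog.
Rule 3 (final devoicing): /g/ is a voiced stop in word-final position, so it devoices to [k]. /jorupopkoog/ → jorupopkook.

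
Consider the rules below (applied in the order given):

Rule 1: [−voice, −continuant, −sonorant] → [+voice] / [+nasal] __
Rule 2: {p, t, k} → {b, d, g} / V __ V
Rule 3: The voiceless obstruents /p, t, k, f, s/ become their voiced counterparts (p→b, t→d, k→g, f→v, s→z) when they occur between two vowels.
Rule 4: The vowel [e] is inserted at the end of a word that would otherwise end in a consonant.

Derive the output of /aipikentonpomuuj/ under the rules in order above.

aibigendonbomuuje

Rule 1 (post-nasal voicing): /t/ is a voiceless stop immediately after the nasal /n/, so it voices to [d]. /p/ is a voiceless stop immediately after the nasal /n/, so it voices to [b]. /aipikentonpomuuj/ → aipikendonbomuuj.
Rule 2 (intervocalic voicing): /p/ is a voiceless stop between vowels /i/ and /i/, so it voices to [b]. /k/ is a voiceless stop between vowels /i/ and /e/, so it voices to [g]. /aipikendonbomuuj/ → aibigendonbomuuj.
Rule 3 (intervocalic voicing): no segment meets the environment; /aibigendonbomuuj/ is unchanged.
Rule 4 (final e-epenthesis): the form ends in the consonant /j/, so [e] is inserted word-finally. /aibigendonbomuuj/ → aibigendonbomuuje.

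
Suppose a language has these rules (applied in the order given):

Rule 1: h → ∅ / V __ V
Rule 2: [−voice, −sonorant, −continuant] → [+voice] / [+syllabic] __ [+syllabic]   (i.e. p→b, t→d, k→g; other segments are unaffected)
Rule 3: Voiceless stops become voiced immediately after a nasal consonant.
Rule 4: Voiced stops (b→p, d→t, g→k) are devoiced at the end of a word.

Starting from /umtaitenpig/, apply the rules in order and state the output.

Rule 1 (intervocalic h-deletion): no segment meets the environment; /umtaitenpig/ is unchanged.
Rule 2 (intervocalic voicing): /t/ is a voiceless stop between vowels /i/ and /e/, so it voices to [d]. /umtaitenpig/ → umtaidenpig.
Rule 3 (post-nasal voicing): /t/ is a voiceless stop immediately after the nasal /m/, so it voices to [d]. /p/ is a voiceless stop immediately after the nasal /n/, so it voices to [b]. /umtaidenpig/ → umdaidenbig.
Rule 4 (final devoicing): /g/ is a voiced stop in word-final position, so it devoices to [k]. /umdaidenbig/ → umdaidenbik.

umdaidenbik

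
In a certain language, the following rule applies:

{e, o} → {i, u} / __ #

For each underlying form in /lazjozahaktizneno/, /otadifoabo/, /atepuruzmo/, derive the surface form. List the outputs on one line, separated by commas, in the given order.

lazjozahaktiznenu, otadifoabu, atepuruzmu

/lazjozahaktizneno/: /o/ is a mid vowel in word-final position, so it raises to [u]. → [lazjozahaktiznenu].
/otadifoabo/: /o/ is a mid vowel in word-final position, so it raises to [u]. → [otadifoabu].
/atepuruzmo/: /o/ is a mid vowel in word-final position, so it raises to [u]. → [atepuruzmu].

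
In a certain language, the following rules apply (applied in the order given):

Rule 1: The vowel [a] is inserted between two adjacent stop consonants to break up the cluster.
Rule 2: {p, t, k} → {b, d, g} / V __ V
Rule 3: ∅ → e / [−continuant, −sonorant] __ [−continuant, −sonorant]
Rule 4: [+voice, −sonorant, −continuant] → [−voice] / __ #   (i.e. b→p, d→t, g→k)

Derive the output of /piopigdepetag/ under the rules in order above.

Rule 1 (stop-cluster a-epenthesis): /g/ and /d/ form a stop–stop cluster, so [a] is inserted between them. /piopigdepetag/ → piopigadepetag.
Rule 2 (intervocalic voicing): /p/ is a voiceless stop between vowels /o/ and /i/, so it voices to [b]. /p/ is a voiceless stop between vowels /e/ and /e/, so it voices to [b]. /t/ is a voiceless stop between vowels /e/ and /a/, so it voices to [d]. /piopigadepetag/ → piobigadebedag.
Rule 3 (stop-cluster e-epenthesis): no segment meets the environment; /piobigadebedag/ is unchanged.
Rule 4 (final devoicing): /g/ is a voiced stop in word-final position, so it devoices to [k]. /piobigadebedag/ → piobigadebedak.

piobigadebedak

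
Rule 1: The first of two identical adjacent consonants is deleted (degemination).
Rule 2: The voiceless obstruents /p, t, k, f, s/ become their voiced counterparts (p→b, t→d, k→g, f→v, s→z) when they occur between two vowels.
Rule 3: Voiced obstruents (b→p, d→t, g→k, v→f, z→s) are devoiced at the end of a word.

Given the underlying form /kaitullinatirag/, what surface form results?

Rule 1 (degemination): /ll/ is a geminate; the first /l/ deletes. /kaitullinatirag/ → kaitulinatirag.
Rule 2 (intervocalic voicing): /t/ is a voiceless obstruent between vowels /i/ and /u/, so it voices to [d]. /t/ is a voiceless obstruent between vowels /a/ and /i/, so it voices to [d]. /kaitulinatirag/ → kaidulinadirag.
Rule 3 (final devoicing): /g/ is a voiced obstruent in word-final position, so it devoices to [k]. /kaidulinadirag/ → kaidulinadirak.

kaidulinadirak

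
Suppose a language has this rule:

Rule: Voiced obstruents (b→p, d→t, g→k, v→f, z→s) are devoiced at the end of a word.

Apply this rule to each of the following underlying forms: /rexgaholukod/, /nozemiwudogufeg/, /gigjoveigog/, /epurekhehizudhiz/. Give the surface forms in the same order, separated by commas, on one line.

rexgaholukot, nozemiwudogufek, gigjoveigok, epurekhehizudhis

/rexgaholukod/: /d/ is a voiced obstruent in word-final position, so it devoices to [t]. → [rexgaholukot].
/nozemiwudogufeg/: /g/ is a voiced obstruent in word-final position, so it devoices to [k]. → [nozemiwudogufek].
/gigjoveigog/: /g/ is a voiced obstruent in word-final position, so it devoices to [k]. → [gigjoveigok].
/epurekhehizudhiz/: /z/ is a voiced obstruent in word-final position, so it devoices to [s]. → [epurekhehizudhis].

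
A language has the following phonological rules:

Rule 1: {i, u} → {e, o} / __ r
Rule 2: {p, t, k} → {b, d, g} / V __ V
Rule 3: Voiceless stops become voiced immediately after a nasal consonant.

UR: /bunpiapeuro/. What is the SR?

bunbiabeoro

Rule 1 (pre-rhotic lowering): /u/ is a high vowel immediately before /r/, so it lowers to [o]. /bunpiapeuro/ → bunpiapeoro.
Rule 2 (intervocalic voicing): /p/ is a voiceless stop between vowels /a/ and /e/, so it voices to [b]. /bunpiapeoro/ → bunpiabeoro.
Rule 3 (post-nasal voicing): /p/ is a voiceless stop immediately after the nasal /n/, so it voices to [b]. /bunpiabeoro/ → bunbiabeoro.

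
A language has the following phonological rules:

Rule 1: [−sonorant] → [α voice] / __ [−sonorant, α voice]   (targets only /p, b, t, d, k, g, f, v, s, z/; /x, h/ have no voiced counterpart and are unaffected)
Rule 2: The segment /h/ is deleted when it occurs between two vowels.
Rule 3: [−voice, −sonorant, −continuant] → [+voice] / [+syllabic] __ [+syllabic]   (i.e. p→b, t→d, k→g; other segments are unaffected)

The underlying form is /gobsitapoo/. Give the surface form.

Rule 1 (regressive voicing assimilation): /b/ precedes the voiceless obstruent /s/, so it devoices to [p] by assimilation. /gobsitapoo/ → gopsitapoo.
Rule 2 (intervocalic h-deletion): no segment meets the environment; /gopsitapoo/ is unchanged.
Rule 3 (intervocalic voicing): /t/ is a voiceless stop between vowels /i/ and /a/, so it voices to [d]. /p/ is a voiceless stop between vowels /a/ and /o/, so it voices to [b]. /gopsitapoo/ → gopsidaboo.

gopsidaboo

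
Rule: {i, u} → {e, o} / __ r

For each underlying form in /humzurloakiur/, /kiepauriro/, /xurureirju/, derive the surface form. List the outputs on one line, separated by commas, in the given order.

/humzurloakiur/: /u/ is a high vowel immediately before /r/, so it lowers to [o]. /u/ is a high vowel immediately before /r/, so it lowers to [o]. → [humzorloakior].
/kiepauriro/: /u/ is a high vowel immediately before /r/, so it lowers to [o]. /i/ is a high vowel immediately before /r/, so it lowers to [e]. → [kiepaorero].
/xurureirju/: /u/ is a high vowel immediately before /r/, so it lowers to [o]. /u/ is a high vowel immediately before /r/, so it lowers to [o]. /i/ is a high vowel immediately before /r/, so it lowers to [e]. → [xororeerju].

humzorloakior, kiepaorero, xororeerju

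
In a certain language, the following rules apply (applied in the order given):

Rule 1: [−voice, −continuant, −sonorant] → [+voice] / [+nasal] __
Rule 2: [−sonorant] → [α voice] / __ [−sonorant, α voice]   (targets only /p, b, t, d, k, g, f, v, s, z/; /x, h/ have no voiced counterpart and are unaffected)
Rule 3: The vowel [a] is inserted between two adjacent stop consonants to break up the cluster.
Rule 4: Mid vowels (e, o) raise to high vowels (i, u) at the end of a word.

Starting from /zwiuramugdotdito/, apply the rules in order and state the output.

zwiuramugadodaditu

Rule 1 (post-nasal voicing): no segment meets the environment; /zwiuramugdotdito/ is unchanged.
Rule 2 (regressive voicing assimilation): /t/ precedes the voiced obstruent /d/, so it voices to [d] by assimilation. /zwiuramugdotdito/ → zwiuramugdoddito.
Rule 3 (stop-cluster a-epenthesis): /g/ and /d/ form a stop–stop cluster, so [a] is inserted between them. /d/ and /d/ form a stop–stop cluster, so [a] is inserted between them. /zwiuramugdoddito/ → zwiuramugadodadito.
Rule 4 (final vowel raising): /o/ is a mid vowel in word-final position, so it raises to [u]. /zwiuramugadodadito/ → zwiuramugadodaditu.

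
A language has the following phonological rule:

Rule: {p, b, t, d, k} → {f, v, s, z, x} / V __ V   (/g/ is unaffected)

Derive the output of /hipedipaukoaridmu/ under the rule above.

/p/ is a stop between vowels /i/ and /e/, so it spirantizes to the fricative [f].
/d/ is a stop between vowels /e/ and /i/, so it spirantizes to the fricative [z].
/p/ is a stop between vowels /i/ and /a/, so it spirantizes to the fricative [f].
/k/ is a stop between vowels /u/ and /o/, so it spirantizes to the fricative [x].
The other instance of /d/ does not occur in the required environment and remains unchanged.
Surface form: [hifezifauxoaridmu].

hifezifauxoaridmu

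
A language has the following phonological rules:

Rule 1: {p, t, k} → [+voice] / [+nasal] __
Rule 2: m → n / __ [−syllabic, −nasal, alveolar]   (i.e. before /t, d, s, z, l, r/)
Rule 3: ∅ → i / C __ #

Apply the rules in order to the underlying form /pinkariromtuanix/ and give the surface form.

pingarironduanixi

Rule 1 (post-nasal voicing): /k/ is a voiceless stop immediately after the nasal /n/, so it voices to [g]. /t/ is a voiceless stop immediately after the nasal /m/, so it voices to [d]. /pinkariromtuanix/ → pingariromduanix.
Rule 2 (nasal place assimilation): /m/ precedes the alveolar consonant /d/, so it assimilates in place to [n]. /pingariromduanix/ → pingarironduanix.
Rule 3 (final i-epenthesis): the form ends in the consonant /x/, so [i] is inserted word-finally. /pingarironduanix/ → pingarironduanixi.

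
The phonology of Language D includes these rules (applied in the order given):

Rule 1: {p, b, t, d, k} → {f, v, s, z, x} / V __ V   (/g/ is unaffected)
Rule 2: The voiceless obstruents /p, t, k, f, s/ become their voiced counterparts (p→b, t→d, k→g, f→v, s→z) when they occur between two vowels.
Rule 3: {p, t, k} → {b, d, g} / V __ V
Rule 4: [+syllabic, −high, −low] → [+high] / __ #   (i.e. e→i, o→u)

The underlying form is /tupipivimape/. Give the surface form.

tuvivivimavi

Rule 1 (intervocalic spirantization): /p/ is a stop between vowels /u/ and /i/, so it spirantizes to the fricative [f]. /p/ is a stop between vowels /i/ and /i/, so it spirantizes to the fricative [f]. /p/ is a stop between vowels /a/ and /e/, so it spirantizes to the fricative [f]. /tupipivimape/ → tufifivimafe.
Rule 2 (intervocalic voicing): /f/ is a voiceless obstruent between vowels /u/ and /i/, so it voices to [v]. /f/ is a voiceless obstruent between vowels /i/ and /i/, so it voices to [v]. /f/ is a voiceless obstruent between vowels /a/ and /e/, so it voices to [v]. /tufifivimafe/ → tuvivivimave.
Rule 3 (intervocalic voicing): no segment meets the environment; /tuvivivimave/ is unchanged.
Rule 4 (final vowel raising): /e/ is a mid vowel in word-final position, so it raises to [i]. /tuvivivimave/ → tuvivivimavi.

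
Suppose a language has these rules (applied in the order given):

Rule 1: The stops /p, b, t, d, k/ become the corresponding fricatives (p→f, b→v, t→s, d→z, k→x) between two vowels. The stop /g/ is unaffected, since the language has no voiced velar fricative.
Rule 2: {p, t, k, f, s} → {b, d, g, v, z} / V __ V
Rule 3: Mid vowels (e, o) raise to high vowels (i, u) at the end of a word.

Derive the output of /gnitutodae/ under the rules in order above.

gnizuzozai

Rule 1 (intervocalic spirantization): /t/ is a stop between vowels /i/ and /u/, so it spirantizes to the fricative [s]. /t/ is a stop between vowels /u/ and /o/, so it spirantizes to the fricative [s]. /d/ is a stop between vowels /o/ and /a/, so it spirantizes to the fricative [z]. /gnitutodae/ → gnisusozae.
Rule 2 (intervocalic voicing): /s/ is a voiceless obstruent between vowels /i/ and /u/, so it voices to [z]. /s/ is a voiceless obstruent between vowels /u/ and /o/, so it voices to [z]. /gnisusozae/ → gnizuzozae.
Rule 3 (final vowel raising): /e/ is a mid vowel in word-final position, so it raises to [i]. /gnizuzozae/ → gnizuzozai.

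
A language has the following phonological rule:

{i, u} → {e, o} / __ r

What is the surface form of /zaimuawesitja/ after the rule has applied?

zaimuawesitja

No segment of /zaimuawesitja/ meets the structural description of the rule, so the form surfaces unchanged.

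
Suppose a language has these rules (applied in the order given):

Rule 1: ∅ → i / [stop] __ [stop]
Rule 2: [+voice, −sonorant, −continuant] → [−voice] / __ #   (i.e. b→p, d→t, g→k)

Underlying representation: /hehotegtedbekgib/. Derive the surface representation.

Rule 1 (stop-cluster i-epenthesis): /g/ and /t/ form a stop–stop cluster, so [i] is inserted between them. /d/ and /b/ form a stop–stop cluster, so [i] is inserted between them. /k/ and /g/ form a stop–stop cluster, so [i] is inserted between them. /hehotegtedbekgib/ → hehotegitedibekigib.
Rule 2 (final devoicing): /b/ is a voiced stop in word-final position, so it devoices to [p]. /hehotegitedibekigib/ → hehotegitedibekigip.

hehotegitedibekigip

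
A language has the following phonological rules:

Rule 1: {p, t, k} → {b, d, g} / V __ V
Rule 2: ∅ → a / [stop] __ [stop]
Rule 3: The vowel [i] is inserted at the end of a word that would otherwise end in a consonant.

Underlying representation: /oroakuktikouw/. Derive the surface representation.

oroagukatigouwi

Rule 1 (intervocalic voicing): /k/ is a voiceless stop between vowels /a/ and /u/, so it voices to [g]. /k/ is a voiceless stop between vowels /i/ and /o/, so it voices to [g]. /oroakuktikouw/ → oroaguktigouw.
Rule 2 (stop-cluster a-epenthesis): /k/ and /t/ form a stop–stop cluster, so [a] is inserted between them. /oroaguktigouw/ → oroagukatigouw.
Rule 3 (final i-epenthesis): the form ends in the consonant /w/, so [i] is inserted word-finally. /oroagukatigouw/ → oroagukatigouwi.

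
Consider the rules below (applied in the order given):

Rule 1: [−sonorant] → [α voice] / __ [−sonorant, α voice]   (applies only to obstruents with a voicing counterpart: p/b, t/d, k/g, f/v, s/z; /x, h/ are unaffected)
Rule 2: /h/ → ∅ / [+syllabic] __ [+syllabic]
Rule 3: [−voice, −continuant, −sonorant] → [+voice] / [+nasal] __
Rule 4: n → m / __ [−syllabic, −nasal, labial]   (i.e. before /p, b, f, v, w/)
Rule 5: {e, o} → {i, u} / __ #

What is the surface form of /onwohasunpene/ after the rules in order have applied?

Rule 1 (regressive voicing assimilation): no segment meets the environment; /onwohasunpene/ is unchanged.
Rule 2 (intervocalic h-deletion): /h/ occurs between vowels /o/ and /a/, so it deletes. /onwohasunpene/ → onwoasunpene.
Rule 3 (post-nasal voicing): /p/ is a voiceless stop immediately after the nasal /n/, so it voices to [b]. /onwoasunpene/ → onwoasunbene.
Rule 4 (nasal place assimilation): /n/ precedes the labial consonant /w/, so it assimilates in place to [m]. /n/ precedes the labial consonant /b/, so it assimilates in place to [m]. /onwoasunbene/ → omwoasumbene.
Rule 5 (final vowel raising): /e/ is a mid vowel in word-final position, so it raises to [i]. /omwoasumbene/ → omwoasumbeni.

omwoasumbeni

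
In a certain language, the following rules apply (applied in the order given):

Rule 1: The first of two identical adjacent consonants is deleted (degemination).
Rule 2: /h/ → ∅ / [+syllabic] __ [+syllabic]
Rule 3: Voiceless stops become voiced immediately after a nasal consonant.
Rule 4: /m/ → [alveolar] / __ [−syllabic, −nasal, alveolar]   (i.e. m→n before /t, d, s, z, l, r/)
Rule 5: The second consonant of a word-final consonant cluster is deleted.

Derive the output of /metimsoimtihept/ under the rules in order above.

metinsoindiep

Rule 1 (degemination): no segment meets the environment; /metimsoimtihept/ is unchanged.
Rule 2 (intervocalic h-deletion): /h/ occurs between vowels /i/ and /e/, so it deletes. /metimsoimtihept/ → metimsoimtiept.
Rule 3 (post-nasal voicing): /t/ is a voiceless stop immediately after the nasal /m/, so it voices to [d]. /metimsoimtiept/ → metimsoimdiept.
Rule 4 (nasal place assimilation): /m/ precedes the alveolar consonant /s/, so it assimilates in place to [n]. /m/ precedes the alveolar consonant /d/, so it assimilates in place to [n]. /metimsoimdiept/ → metinsoindiept.
Rule 5 (final cluster simplification): /t/ is the second consonant of a word-final cluster /pt/, so it deletes. /metinsoindiept/ → metinsoindiep.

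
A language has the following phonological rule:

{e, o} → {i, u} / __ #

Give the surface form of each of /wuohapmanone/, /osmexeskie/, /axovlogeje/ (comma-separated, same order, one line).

wuohapmanoni, osmexeskii, axovlogeji

/wuohapmanone/: /e/ is a mid vowel in word-final position, so it raises to [i]. → [wuohapmanoni].
/osmexeskie/: /e/ is a mid vowel in word-final position, so it raises to [i]. → [osmexeskii].
/axovlogeje/: /e/ is a mid vowel in word-final position, so it raises to [i]. → [axovlogeji].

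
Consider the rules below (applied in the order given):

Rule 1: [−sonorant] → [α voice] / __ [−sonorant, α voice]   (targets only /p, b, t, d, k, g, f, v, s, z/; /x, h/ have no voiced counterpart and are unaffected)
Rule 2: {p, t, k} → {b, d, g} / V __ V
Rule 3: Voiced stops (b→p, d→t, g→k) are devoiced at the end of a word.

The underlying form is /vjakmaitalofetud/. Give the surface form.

vjakmaidalofedut

Rule 1 (regressive voicing assimilation): no segment meets the environment; /vjakmaitalofetud/ is unchanged.
Rule 2 (intervocalic voicing): /t/ is a voiceless stop between vowels /i/ and /a/, so it voices to [d]. /t/ is a voiceless stop between vowels /e/ and /u/, so it voices to [d]. /vjakmaitalofetud/ → vjakmaidalofedud.
Rule 3 (final devoicing): /d/ is a voiced stop in word-final position, so it devoices to [t]. /vjakmaidalofedud/ → vjakmaidalofedut.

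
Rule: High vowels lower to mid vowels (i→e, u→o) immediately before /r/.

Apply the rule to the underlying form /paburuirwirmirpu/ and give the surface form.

/u/ is a high vowel immediately before /r/, so it lowers to [o].
/i/ is a high vowel immediately before /r/, so it lowers to [e].
/i/ is a high vowel immediately before /r/, so it lowers to [e].
/i/ is a high vowel immediately before /r/, so it lowers to [e].
Surface form: [paboruerwermerpu].

paboruerwermerpu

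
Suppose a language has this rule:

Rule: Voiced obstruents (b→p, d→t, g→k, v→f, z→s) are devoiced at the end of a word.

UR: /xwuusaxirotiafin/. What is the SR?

xwuusaxirotiafin

No segment of /xwuusaxirotiafin/ meets the structural description of the rule, so the form surfaces unchanged.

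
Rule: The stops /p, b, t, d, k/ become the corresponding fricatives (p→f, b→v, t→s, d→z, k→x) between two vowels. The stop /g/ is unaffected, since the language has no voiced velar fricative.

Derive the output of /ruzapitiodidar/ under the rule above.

ruzafisiozizar

/p/ is a stop between vowels /a/ and /i/, so it spirantizes to the fricative [f].
/t/ is a stop between vowels /i/ and /i/, so it spirantizes to the fricative [s].
/d/ is a stop between vowels /o/ and /i/, so it spirantizes to the fricative [z].
/d/ is a stop between vowels /i/ and /a/, so it spirantizes to the fricative [z].
Surface form: [ruzafisiozizar].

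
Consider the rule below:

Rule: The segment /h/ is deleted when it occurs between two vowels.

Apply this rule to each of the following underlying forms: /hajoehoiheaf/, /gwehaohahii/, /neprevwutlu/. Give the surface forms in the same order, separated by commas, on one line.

/hajoehoiheaf/: /h/ occurs between vowels /e/ and /o/, so it deletes. /h/ occurs between vowels /i/ and /e/, so it deletes. → [hajoeoieaf].
/gwehaohahii/: /h/ occurs between vowels /e/ and /a/, so it deletes. /h/ occurs between vowels /o/ and /a/, so it deletes. /h/ occurs between vowels /a/ and /i/, so it deletes. → [gweaoaii].
/neprevwutlu/: the rule's environment is not met; surfaces unchanged as [neprevwutlu].

hajoeoieaf, gweaoaii, neprevwutlu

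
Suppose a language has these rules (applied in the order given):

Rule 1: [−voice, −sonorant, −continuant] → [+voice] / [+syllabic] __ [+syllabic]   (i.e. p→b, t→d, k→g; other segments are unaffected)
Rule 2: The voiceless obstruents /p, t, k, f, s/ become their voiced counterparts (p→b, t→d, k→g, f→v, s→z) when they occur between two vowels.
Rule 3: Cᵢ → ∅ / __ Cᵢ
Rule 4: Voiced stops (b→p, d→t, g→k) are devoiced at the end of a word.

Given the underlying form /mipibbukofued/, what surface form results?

mibibugovuet

Rule 1 (intervocalic voicing): /p/ is a voiceless stop between vowels /i/ and /i/, so it voices to [b]. /k/ is a voiceless stop between vowels /u/ and /o/, so it voices to [g]. /mipibbukofued/ → mibibbugofued.
Rule 2 (intervocalic voicing): /f/ is a voiceless obstruent between vowels /o/ and /u/, so it voices to [v]. /mibibbugofued/ → mibibbugovued.
Rule 3 (degemination): /bb/ is a geminate; the first /b/ deletes. /mibibbugovued/ → mibibugovued.
Rule 4 (final devoicing): /d/ is a voiced stop in word-final position, so it devoices to [t]. /mibibugovued/ → mibibugovuet.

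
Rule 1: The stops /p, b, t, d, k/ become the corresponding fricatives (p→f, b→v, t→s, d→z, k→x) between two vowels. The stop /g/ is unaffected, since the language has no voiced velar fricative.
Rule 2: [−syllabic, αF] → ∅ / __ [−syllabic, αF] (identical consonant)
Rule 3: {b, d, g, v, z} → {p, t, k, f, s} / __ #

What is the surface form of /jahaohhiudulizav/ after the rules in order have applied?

jahaohiuzulizaf

Rule 1 (intervocalic spirantization): /d/ is a stop between vowels /u/ and /u/, so it spirantizes to the fricative [z]. /jahaohhiudulizav/ → jahaohhiuzulizav.
Rule 2 (degemination): /hh/ is a geminate; the first /h/ deletes. /jahaohhiuzulizav/ → jahaohiuzulizav.
Rule 3 (final devoicing): /v/ is a voiced obstruent in word-final position, so it devoices to [f]. /jahaohiuzulizav/ → jahaohiuzulizaf.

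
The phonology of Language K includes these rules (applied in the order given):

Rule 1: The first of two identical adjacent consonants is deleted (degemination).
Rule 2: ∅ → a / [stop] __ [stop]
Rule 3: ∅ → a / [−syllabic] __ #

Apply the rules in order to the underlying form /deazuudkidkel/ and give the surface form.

deazuudakidakela

Rule 1 (degemination): no segment meets the environment; /deazuudkidkel/ is unchanged.
Rule 2 (stop-cluster a-epenthesis): /d/ and /k/ form a stop–stop cluster, so [a] is inserted between them. /d/ and /k/ form a stop–stop cluster, so [a] is inserted between them. /deazuudkidkel/ → deazuudakidakel.
Rule 3 (final a-epenthesis): the form ends in the consonant /l/, so [a] is inserted word-finally. /deazuudakidakel/ → deazuudakidakela.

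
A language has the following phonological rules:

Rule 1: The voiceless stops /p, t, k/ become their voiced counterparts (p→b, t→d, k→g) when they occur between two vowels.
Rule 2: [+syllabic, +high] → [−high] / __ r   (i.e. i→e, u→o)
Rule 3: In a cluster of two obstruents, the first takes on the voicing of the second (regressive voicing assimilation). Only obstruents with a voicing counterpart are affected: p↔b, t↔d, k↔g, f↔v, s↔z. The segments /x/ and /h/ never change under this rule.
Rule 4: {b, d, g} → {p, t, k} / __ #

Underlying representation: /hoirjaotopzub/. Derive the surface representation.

Rule 1 (intervocalic voicing): /t/ is a voiceless stop between vowels /o/ and /o/, so it voices to [d]. /hoirjaotopzub/ → hoirjaodopzub.
Rule 2 (pre-rhotic lowering): /i/ is a high vowel immediately before /r/, so it lowers to [e]. /hoirjaodopzub/ → hoerjaodopzub.
Rule 3 (regressive voicing assimilation): /p/ precedes the voiced obstruent /z/, so it voices to [b] by assimilation. /hoerjaodopzub/ → hoerjaodobzub.
Rule 4 (final devoicing): /b/ is a voiced stop in word-final position, so it devoices to [p]. /hoerjaodobzub/ → hoerjaodobzup.

hoerjaodobzup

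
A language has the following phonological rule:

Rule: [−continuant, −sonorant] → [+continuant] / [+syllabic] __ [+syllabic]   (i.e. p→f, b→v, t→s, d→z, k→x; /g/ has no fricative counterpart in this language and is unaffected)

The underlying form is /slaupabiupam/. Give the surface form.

slaufaviufam

/p/ is a stop between vowels /u/ and /a/, so it spirantizes to the fricative [f].
/b/ is a stop between vowels /a/ and /i/, so it spirantizes to the fricative [v].
/p/ is a stop between vowels /u/ and /a/, so it spirantizes to the fricative [f].
Surface form: [slaufaviufam].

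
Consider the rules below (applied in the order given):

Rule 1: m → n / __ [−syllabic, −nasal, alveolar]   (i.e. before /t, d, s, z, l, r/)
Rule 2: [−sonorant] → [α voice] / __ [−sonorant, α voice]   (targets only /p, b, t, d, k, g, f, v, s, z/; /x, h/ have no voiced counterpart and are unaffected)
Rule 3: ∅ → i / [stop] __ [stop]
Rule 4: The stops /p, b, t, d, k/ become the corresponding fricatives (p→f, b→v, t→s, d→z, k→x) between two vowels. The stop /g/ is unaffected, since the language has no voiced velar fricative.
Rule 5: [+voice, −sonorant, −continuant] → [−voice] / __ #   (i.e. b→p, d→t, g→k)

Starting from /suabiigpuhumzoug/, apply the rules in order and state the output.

suaviixifuhunzouk

Rule 1 (nasal place assimilation): /m/ precedes the alveolar consonant /z/, so it assimilates in place to [n]. /suabiigpuhumzoug/ → suabiigpuhunzoug.
Rule 2 (regressive voicing assimilation): /g/ precedes the voiceless obstruent /p/, so it devoices to [k] by assimilation. /suabiigpuhunzoug/ → suabiikpuhunzoug.
Rule 3 (stop-cluster i-epenthesis): /k/ and /p/ form a stop–stop cluster, so [i] is inserted between them. /suabiikpuhunzoug/ → suabiikipuhunzoug.
Rule 4 (intervocalic spirantization): /b/ is a stop between vowels /a/ and /i/, so it spirantizes to the fricative [v]. /k/ is a stop between vowels /i/ and /i/, so it spirantizes to the fricative [x]. /p/ is a stop between vowels /i/ and /u/, so it spirantizes to the fricative [f]. /suabiikipuhunzoug/ → suaviixifuhunzoug.
Rule 5 (final devoicing): /g/ is a voiced stop in word-final position, so it devoices to [k]. /suaviixifuhunzoug/ → suaviixifuhunzouk.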